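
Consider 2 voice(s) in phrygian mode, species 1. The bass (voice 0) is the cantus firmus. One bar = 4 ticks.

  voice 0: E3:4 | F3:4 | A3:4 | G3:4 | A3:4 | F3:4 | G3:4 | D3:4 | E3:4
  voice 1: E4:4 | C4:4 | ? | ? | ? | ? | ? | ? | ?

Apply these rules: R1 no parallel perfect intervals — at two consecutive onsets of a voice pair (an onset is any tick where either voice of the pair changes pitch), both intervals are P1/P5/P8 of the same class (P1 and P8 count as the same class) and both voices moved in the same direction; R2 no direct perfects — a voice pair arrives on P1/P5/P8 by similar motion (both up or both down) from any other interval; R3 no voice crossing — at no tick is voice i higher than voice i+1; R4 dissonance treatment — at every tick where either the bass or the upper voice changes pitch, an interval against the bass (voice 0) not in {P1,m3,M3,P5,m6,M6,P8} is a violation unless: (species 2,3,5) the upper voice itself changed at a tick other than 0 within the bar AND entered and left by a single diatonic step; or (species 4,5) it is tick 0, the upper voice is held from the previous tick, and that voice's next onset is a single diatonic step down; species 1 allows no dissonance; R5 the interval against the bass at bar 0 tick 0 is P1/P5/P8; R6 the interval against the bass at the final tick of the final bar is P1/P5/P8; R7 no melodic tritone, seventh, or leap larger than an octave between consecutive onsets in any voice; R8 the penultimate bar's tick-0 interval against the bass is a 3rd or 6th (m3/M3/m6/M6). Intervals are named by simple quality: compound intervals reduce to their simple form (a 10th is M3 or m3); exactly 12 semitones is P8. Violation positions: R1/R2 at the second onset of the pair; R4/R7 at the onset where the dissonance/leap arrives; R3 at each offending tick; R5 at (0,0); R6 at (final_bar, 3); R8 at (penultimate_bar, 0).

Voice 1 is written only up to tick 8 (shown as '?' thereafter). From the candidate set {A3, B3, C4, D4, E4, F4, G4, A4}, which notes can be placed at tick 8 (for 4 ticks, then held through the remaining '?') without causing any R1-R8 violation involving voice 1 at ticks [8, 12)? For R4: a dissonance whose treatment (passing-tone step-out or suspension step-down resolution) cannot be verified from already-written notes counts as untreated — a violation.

{A3, C4, F4}

A3: legal
B3: violates R4
C4: legal
D4: violates R4
E4: violates R1
F4: legal
G4: violates R4
A4: violates R2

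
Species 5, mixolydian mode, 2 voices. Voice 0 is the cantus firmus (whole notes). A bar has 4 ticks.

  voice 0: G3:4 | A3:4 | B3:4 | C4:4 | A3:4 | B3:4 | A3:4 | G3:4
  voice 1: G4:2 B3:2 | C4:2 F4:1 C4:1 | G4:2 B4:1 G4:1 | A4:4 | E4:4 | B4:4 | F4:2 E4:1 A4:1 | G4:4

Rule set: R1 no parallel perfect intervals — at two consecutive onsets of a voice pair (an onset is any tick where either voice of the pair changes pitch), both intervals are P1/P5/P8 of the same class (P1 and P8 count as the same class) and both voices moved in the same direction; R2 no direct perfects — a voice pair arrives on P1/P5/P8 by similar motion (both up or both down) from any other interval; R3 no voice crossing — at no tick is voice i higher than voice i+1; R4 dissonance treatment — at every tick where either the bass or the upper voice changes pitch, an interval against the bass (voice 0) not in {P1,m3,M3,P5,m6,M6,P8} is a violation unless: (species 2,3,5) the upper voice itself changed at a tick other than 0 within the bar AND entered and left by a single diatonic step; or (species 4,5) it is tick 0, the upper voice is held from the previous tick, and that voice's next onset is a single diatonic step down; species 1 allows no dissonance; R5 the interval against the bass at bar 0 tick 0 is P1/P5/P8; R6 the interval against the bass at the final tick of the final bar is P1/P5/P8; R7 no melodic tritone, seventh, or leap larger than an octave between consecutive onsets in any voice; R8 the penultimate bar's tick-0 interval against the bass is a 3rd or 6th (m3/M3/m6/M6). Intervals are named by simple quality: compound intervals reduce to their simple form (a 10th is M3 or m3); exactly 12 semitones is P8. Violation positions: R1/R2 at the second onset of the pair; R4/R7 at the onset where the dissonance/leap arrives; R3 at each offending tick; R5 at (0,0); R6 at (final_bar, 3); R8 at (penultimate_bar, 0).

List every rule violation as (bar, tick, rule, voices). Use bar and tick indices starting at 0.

(4, 0, R2, (0, 1))
(5, 0, R2, (0, 1))
(6, 0, R7, (1,))
(7, 0, R1, (0, 1))

bar 0: v0=G3 v1=G4 downbeat P8
bar 1: v0=A3 v1=C4 downbeat m3
bar 2: v0=B3 v1=G4 downbeat m6
bar 3: v0=C4 v1=A4 downbeat M6
bar 4: v0=A3 v1=E4 downbeat P5
bar 5: v0=B3 v1=B4 downbeat P8
bar 6: v0=A3 v1=F4 downbeat m6
bar 7: v0=G3 v1=G4 downbeat P8
  -> R2 @ bar 4 tick 0 v(0, 1): C4/A4 M6 -> A3/E4 P5 similar
  -> R2 @ bar 5 tick 0 v(0, 1): A3/E4 P5 -> B3/B4 P8 similar
  -> R7 @ bar 6 tick 0 v(1,): B4->F4 leap 6st
  -> R1 @ bar 7 tick 0 v(0, 1): A3/A4 P8 -> G3/G4 P8 similar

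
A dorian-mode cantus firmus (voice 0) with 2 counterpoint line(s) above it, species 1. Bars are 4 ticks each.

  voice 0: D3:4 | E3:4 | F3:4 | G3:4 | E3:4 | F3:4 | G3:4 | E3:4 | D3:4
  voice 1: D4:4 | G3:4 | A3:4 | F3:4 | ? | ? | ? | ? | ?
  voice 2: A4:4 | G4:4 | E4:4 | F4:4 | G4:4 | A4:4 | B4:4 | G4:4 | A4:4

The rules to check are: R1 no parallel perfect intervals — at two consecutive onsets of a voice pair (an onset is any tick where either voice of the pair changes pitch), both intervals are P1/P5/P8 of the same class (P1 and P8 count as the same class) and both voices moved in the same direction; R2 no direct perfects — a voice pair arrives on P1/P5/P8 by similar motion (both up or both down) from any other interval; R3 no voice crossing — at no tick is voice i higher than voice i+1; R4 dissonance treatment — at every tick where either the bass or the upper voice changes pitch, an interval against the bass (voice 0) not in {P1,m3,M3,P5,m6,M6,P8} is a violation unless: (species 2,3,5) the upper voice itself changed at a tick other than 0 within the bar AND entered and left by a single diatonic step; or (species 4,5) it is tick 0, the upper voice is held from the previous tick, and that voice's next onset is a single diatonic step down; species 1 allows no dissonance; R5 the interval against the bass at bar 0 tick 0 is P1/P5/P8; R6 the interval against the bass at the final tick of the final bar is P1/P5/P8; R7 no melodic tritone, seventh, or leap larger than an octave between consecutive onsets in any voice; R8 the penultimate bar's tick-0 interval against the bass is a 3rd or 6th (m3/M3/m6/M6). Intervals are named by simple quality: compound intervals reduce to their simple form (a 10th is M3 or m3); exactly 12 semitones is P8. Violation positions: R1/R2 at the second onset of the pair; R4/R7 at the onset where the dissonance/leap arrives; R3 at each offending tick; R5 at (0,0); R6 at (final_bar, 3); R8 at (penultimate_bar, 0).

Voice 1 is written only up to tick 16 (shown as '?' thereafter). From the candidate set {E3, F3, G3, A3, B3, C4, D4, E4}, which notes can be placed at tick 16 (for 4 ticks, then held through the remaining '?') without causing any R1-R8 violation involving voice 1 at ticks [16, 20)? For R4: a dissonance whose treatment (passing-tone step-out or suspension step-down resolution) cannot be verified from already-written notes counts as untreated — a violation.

E3: violates R2
F3: violates R4
G3: violates R1
A3: violates R4
B3: violates R7
C4: violates R2
D4: violates R4
E4: violates R7

{}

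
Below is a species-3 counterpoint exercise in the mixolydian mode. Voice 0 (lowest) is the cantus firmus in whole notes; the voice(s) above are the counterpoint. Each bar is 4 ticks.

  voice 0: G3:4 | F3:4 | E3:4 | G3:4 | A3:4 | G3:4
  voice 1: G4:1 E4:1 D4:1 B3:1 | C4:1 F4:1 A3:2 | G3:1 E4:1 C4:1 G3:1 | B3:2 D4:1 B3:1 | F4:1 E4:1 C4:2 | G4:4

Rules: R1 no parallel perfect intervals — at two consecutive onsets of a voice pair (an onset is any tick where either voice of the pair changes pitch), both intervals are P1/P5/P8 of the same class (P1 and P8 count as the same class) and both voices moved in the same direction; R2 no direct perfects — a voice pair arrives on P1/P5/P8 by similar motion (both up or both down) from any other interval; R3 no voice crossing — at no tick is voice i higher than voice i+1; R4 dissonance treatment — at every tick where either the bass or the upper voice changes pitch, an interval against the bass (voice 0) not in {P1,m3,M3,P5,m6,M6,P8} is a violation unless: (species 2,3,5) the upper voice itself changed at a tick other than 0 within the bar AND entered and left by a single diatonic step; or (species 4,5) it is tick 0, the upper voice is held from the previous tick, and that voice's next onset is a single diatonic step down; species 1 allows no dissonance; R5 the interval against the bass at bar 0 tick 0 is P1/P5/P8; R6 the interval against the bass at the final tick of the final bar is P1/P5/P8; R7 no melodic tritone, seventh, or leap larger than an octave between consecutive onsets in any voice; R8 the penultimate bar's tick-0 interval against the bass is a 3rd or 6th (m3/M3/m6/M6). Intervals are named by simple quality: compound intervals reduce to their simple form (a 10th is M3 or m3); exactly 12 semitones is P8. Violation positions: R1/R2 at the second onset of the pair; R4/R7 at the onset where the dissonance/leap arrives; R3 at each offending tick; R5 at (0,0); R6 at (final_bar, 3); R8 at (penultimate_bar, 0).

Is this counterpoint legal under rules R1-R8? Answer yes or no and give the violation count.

bar 0: v0=G3 v1=G4 (P8)
bar 1: v0=F3 v1=C4 (P5)
bar 2: v0=E3 v1=G3 (m3)
bar 3: v0=G3 v1=B3 (M3)
bar 4: v0=A3 v1=F4 (m6)
bar 5: v0=G3 v1=G4 (P8)
  R7 @ bar4.0: B3->F4 leap 6st

No (1 violations)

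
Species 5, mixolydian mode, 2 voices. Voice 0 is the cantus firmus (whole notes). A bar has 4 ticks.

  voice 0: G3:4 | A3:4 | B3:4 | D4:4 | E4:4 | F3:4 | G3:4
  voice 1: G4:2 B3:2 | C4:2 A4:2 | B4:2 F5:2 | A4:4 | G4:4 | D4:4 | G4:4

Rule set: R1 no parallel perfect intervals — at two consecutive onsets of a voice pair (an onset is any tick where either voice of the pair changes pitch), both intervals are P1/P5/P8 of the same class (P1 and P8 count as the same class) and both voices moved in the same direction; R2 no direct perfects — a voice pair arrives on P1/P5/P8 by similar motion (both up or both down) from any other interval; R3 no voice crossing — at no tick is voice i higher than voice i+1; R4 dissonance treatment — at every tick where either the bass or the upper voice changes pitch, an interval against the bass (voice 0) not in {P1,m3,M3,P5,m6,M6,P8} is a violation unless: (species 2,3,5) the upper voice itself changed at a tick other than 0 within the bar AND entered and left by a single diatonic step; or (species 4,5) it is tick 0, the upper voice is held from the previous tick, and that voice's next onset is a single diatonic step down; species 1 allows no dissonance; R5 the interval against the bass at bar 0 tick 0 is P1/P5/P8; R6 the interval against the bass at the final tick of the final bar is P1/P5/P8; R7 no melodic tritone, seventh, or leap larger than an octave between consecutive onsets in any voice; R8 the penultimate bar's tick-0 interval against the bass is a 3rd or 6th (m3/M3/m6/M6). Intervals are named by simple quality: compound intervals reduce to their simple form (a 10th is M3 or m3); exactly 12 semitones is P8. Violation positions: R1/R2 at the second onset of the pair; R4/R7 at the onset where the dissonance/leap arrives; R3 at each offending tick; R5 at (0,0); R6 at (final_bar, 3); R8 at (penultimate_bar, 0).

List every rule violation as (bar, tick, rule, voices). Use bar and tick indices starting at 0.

(2, 0, R1, (0, 1))
(2, 2, R4, (0, 1))
(2, 2, R7, (1,))
(5, 0, R7, (0,))
(6, 0, R2, (0, 1))

bar 0: v0=G3 v1=G4 downbeat P8
bar 1: v0=A3 v1=C4 downbeat m3
bar 2: v0=B3 v1=B4 downbeat P8
bar 3: v0=D4 v1=A4 downbeat P5
bar 4: v0=E4 v1=G4 downbeat m3
bar 5: v0=F3 v1=D4 downbeat M6
bar 6: v0=G3 v1=G4 downbeat P8
  -> R1 @ bar 2 tick 0 v(0, 1): A3/A4 P8 -> B3/B4 P8 similar
  -> R4 @ bar 2 tick 2 v(0, 1): B3/F5 TT untreated
  -> R7 @ bar 2 tick 2 v(1,): B4->F5 leap 6st
  -> R7 @ bar 5 tick 0 v(0,): E4->F3 leap 11st
  -> R2 @ bar 6 tick 0 v(0, 1): F3/D4 M6 -> G3/G4 P8 similar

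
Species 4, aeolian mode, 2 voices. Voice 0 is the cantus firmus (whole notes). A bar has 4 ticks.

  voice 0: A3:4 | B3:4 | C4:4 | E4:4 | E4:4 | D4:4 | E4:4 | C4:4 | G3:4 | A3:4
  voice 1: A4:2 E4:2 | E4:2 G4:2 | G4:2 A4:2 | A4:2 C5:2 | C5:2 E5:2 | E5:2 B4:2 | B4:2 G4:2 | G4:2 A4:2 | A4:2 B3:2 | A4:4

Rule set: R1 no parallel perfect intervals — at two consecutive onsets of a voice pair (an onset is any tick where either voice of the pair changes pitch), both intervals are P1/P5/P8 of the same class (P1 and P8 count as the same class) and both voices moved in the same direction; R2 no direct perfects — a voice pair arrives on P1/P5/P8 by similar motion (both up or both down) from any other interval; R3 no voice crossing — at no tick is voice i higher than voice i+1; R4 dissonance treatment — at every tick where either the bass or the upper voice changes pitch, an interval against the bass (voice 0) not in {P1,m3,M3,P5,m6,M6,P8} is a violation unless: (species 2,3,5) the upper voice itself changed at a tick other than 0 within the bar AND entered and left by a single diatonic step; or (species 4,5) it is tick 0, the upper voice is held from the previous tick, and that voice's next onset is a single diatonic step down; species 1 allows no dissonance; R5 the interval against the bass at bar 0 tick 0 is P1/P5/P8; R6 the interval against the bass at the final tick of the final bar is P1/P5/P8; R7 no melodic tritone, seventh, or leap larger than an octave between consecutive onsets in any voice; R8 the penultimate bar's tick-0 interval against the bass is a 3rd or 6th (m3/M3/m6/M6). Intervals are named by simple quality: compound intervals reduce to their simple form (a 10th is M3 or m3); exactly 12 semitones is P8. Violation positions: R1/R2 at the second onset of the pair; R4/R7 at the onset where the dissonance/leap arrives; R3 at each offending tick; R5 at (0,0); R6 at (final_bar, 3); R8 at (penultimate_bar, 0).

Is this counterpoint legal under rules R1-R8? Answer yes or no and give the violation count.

No (8 violations)

bar 0: v0=A3 v1=A4 (P8)
bar 1: v0=B3 v1=E4 (P4)
bar 2: v0=C4 v1=G4 (P5)
bar 3: v0=E4 v1=A4 (P4)
bar 4: v0=E4 v1=C5 (m6)
bar 5: v0=D4 v1=E5 (M2)
bar 6: v0=E4 v1=B4 (P5)
bar 7: v0=C4 v1=G4 (P5)
bar 8: v0=G3 v1=A4 (M2)
bar 9: v0=A3 v1=A4 (P8)
  R4 @ bar1.0: B3/E4 P4 untreated
  R4 @ bar3.0: E4/A4 P4 untreated
  R4 @ bar5.0: D4/E5 M2 untreated
  R4 @ bar8.0: G3/A4 M2 untreated
  R8 @ bar8.0: penult M2 not 3rd/6th
  R7 @ bar8.2: A4->B3 leap 10st
  R2 @ bar9.0: G3/B3 M3 -> A3/A4 P8 similar
  R7 @ bar9.0: B3->A4 leap 10st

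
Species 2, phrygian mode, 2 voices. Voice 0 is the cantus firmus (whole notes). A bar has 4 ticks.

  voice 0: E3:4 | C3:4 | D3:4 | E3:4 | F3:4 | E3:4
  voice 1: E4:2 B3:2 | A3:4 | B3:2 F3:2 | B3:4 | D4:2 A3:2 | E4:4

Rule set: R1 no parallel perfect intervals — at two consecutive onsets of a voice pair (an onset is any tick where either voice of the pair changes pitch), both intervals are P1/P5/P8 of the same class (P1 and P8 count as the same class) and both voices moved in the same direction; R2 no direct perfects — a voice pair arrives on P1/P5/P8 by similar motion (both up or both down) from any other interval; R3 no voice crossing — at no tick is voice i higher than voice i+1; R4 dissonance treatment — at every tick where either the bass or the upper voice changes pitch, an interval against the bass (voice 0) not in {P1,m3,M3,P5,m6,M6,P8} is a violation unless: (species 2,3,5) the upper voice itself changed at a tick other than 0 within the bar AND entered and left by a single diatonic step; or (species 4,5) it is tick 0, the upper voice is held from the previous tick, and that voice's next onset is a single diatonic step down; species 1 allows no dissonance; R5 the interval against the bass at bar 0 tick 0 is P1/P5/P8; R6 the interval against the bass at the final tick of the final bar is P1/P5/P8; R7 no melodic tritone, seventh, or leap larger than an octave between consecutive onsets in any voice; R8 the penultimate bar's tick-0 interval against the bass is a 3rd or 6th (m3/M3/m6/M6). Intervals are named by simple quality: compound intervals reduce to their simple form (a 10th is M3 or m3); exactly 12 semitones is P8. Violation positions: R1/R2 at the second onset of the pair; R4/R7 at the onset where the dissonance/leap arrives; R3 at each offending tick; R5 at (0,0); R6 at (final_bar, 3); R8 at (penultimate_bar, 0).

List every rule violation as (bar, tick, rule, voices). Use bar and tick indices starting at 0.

(2, 2, R7, (1,))
(3, 0, R2, (0, 1))
(3, 0, R7, (1,))

bar 0: v0=E3 v1=E4 downbeat P8
bar 1: v0=C3 v1=A3 downbeat M6
bar 2: v0=D3 v1=B3 downbeat M6
bar 3: v0=E3 v1=B3 downbeat P5
bar 4: v0=F3 v1=D4 downbeat M6
bar 5: v0=E3 v1=E4 downbeat P8
  -> R7 @ bar 2 tick 2 v(1,): B3->F3 leap 6st
  -> R2 @ bar 3 tick 0 v(0, 1): D3/F3 m3 -> E3/B3 P5 similar
  -> R7 @ bar 3 tick 0 v(1,): F3->B3 leap 6st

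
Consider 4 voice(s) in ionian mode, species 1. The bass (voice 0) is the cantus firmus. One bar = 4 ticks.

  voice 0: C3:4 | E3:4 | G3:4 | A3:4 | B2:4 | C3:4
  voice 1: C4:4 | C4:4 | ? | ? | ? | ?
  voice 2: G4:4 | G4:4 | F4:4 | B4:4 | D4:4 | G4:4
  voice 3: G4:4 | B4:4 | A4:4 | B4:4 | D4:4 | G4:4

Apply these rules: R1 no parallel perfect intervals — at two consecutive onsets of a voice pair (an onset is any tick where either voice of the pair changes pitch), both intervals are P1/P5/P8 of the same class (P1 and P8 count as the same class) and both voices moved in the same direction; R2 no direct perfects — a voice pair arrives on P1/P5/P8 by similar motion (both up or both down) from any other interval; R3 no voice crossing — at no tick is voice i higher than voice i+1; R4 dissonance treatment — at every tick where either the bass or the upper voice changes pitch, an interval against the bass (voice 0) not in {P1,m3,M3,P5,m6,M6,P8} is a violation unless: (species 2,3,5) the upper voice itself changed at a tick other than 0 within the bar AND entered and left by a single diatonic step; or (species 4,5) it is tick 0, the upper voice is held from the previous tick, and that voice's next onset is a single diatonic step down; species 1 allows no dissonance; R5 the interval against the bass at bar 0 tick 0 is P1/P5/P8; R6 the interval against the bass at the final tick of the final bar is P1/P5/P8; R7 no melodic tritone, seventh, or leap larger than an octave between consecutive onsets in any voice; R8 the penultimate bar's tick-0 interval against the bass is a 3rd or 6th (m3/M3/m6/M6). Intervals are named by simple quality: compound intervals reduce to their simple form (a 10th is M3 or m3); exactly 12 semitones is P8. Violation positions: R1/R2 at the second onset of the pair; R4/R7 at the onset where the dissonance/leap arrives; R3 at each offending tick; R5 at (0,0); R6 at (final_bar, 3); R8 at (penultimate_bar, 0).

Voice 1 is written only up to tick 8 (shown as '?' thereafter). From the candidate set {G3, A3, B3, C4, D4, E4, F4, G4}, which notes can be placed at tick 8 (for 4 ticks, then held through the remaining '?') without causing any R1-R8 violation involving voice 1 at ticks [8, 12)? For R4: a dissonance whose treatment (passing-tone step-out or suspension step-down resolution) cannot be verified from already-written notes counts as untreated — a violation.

{B3, E4, G3}

G3: legal
A3: violates R2,R4
B3: legal
C4: violates R4
D4: violates R2
E4: legal
F4: violates R4
G4: violates R2,R3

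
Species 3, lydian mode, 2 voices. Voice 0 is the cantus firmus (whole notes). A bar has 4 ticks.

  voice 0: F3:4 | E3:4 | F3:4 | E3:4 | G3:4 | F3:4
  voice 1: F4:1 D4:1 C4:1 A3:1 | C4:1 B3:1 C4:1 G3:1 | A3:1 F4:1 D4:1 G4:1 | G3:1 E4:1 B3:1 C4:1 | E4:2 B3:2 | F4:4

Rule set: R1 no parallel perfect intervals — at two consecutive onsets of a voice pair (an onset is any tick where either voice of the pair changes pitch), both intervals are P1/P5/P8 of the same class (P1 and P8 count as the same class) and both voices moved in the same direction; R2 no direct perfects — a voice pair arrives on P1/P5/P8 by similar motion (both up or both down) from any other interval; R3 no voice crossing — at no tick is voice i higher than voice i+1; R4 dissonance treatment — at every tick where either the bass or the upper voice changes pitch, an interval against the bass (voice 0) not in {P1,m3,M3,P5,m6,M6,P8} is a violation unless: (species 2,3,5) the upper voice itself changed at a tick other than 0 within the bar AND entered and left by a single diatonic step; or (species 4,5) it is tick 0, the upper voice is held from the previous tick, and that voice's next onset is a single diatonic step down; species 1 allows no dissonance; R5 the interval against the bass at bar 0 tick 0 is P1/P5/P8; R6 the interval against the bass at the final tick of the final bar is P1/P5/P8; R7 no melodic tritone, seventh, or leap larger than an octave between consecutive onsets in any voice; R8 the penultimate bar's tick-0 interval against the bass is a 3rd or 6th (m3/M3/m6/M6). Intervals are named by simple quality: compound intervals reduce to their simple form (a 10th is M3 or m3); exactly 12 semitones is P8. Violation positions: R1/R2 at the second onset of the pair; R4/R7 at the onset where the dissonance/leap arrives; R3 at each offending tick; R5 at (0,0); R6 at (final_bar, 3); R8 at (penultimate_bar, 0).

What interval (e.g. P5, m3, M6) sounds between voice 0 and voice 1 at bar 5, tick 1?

voice 0=F3 voice 1=F4 -> P8

P8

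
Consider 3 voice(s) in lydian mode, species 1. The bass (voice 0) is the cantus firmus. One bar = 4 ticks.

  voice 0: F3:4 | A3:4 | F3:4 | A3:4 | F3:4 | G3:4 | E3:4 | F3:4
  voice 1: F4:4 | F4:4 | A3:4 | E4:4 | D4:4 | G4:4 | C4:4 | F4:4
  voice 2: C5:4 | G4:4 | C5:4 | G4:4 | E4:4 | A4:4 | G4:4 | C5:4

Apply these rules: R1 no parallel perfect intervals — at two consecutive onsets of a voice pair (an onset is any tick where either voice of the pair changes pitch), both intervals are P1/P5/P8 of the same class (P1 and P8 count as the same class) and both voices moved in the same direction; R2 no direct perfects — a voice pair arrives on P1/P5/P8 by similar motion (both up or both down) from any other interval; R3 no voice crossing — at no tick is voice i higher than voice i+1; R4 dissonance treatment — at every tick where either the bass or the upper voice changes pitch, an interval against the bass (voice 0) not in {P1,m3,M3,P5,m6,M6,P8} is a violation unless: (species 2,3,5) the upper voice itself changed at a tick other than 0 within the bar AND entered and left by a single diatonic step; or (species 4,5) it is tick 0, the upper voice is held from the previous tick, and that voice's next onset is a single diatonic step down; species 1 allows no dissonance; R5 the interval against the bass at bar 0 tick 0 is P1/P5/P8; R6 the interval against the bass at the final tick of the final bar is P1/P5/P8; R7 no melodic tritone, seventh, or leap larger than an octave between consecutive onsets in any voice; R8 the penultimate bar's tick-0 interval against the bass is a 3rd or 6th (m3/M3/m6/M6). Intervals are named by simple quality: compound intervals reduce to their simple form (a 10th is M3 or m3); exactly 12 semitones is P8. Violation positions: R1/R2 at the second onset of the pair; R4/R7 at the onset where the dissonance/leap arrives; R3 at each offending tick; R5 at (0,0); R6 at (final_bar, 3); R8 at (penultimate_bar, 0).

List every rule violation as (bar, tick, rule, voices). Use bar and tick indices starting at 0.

bar 0: v0=F3 v1=F4 v2=C5 downbeat P5
bar 1: v0=A3 v1=F4 v2=G4 downbeat m7
bar 2: v0=F3 v1=A3 v2=C5 downbeat P5
bar 3: v0=A3 v1=E4 v2=G4 downbeat m7
bar 4: v0=F3 v1=D4 v2=E4 downbeat M7
bar 5: v0=G3 v1=G4 v2=A4 downbeat M2
bar 6: v0=E3 v1=C4 v2=G4 downbeat m3
bar 7: v0=F3 v1=F4 v2=C5 downbeat P5
  -> R4 @ bar 1 tick 0 v(0, 2): A3/G4 m7 untreated
  -> R2 @ bar 3 tick 0 v(0, 1): F3/A3 M3 -> A3/E4 P5 similar
  -> R4 @ bar 3 tick 0 v(0, 2): A3/G4 m7 untreated
  -> R4 @ bar 4 tick 0 v(0, 2): F3/E4 M7 untreated
  -> R2 @ bar 5 tick 0 v(0, 1): F3/D4 M6 -> G3/G4 P8 similar
  -> R4 @ bar 5 tick 0 v(0, 2): G3/A4 M2 untreated
  -> R2 @ bar 6 tick 0 v(1, 2): G4/A4 M2 -> C4/G4 P5 similar
  -> R1 @ bar 7 tick 0 v(1, 2): C4/G4 P5 -> F4/C5 P5 similar
  -> R2 @ bar 7 tick 0 v(0, 1): E3/C4 m6 -> F3/F4 P8 similar
  -> R2 @ bar 7 tick 0 v(0, 2): E3/G4 m3 -> F3/C5 P5 similar

(1, 0, R4, (0, 2))
(3, 0, R2, (0, 1))
(3, 0, R4, (0, 2))
(4, 0, R4, (0, 2))
(5, 0, R2, (0, 1))
(5, 0, R4, (0, 2))
(6, 0, R2, (1, 2))
(7, 0, R1, (1, 2))
(7, 0, R2, (0, 1))
(7, 0, R2, (0, 2))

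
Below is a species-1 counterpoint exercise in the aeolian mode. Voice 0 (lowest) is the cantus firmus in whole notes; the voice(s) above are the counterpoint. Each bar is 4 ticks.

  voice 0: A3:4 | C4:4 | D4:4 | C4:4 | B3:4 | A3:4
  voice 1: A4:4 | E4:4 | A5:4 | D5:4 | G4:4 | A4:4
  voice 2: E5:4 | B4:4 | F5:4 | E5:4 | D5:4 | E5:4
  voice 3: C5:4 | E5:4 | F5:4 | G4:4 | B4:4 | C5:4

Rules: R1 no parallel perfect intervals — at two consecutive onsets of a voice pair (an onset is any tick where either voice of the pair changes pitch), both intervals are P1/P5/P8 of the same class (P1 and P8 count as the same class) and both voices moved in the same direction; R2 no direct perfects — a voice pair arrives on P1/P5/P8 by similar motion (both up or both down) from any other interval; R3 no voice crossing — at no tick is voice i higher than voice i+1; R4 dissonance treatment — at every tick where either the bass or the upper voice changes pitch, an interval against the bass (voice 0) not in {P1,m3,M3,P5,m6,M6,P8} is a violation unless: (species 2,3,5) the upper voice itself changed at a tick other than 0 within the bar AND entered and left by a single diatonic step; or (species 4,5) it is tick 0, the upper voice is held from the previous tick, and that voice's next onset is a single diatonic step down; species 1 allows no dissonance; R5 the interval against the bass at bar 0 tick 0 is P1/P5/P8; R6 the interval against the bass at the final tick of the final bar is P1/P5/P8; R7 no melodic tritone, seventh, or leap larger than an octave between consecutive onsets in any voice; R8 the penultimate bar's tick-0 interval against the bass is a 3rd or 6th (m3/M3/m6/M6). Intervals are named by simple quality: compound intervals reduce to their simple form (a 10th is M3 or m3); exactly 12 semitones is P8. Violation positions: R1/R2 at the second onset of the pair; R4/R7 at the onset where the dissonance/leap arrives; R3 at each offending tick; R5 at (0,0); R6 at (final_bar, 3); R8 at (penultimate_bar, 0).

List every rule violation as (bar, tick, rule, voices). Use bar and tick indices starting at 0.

(0, 0, R3, (2, 3))
(0, 0, R5, (0, 3))
(0, 1, R3, (2, 3))
(0, 2, R3, (2, 3))
(0, 3, R3, (2, 3))
(1, 0, R1, (1, 2))
(1, 0, R4, (0, 2))
(2, 0, R2, (0, 1))
(2, 0, R2, (2, 3))
(2, 0, R3, (1, 2))
(2, 0, R7, (1,))
(2, 0, R7, (2,))
(2, 1, R3, (1, 2))
(2, 2, R3, (1, 2))
(2, 3, R3, (1, 2))
(3, 0, R2, (0, 3))
(3, 0, R2, (1, 3))
(3, 0, R3, (2, 3))
(3, 0, R4, (0, 1))
(3, 0, R7, (3,))
(3, 1, R3, (2, 3))
(3, 2, R3, (2, 3))
(3, 3, R3, (2, 3))
(4, 0, R2, (1, 2))
(4, 0, R3, (2, 3))
(4, 0, R8, (0, 3))
(4, 1, R3, (2, 3))
(4, 2, R3, (2, 3))
(4, 3, R3, (2, 3))
(5, 0, R1, (1, 2))
(5, 0, R3, (2, 3))
(5, 1, R3, (2, 3))
(5, 2, R3, (2, 3))
(5, 3, R3, (2, 3))
(5, 3, R6, (0, 3))

bar 0: v0=A3 v1=A4 v2=E5 v3=C5 downbeat m3
bar 1: v0=C4 v1=E4 v2=B4 v3=E5 downbeat M3
bar 2: v0=D4 v1=A5 v2=F5 v3=F5 downbeat m3
bar 3: v0=C4 v1=D5 v2=E5 v3=G4 downbeat P5
bar 4: v0=B3 v1=G4 v2=D5 v3=B4 downbeat P8
bar 5: v0=A3 v1=A4 v2=E5 v3=C5 downbeat m3
  -> R3 @ bar 0 tick 0 v(2, 3): E5 above C5
  -> R5 @ bar 0 tick 0 v(0, 3): opens on m3
  -> R3 @ bar 0 tick 1 v(2, 3): E5 above C5
  -> R3 @ bar 0 tick 2 v(2, 3): E5 above C5
  -> R3 @ bar 0 tick 3 v(2, 3): E5 above C5
  -> R1 @ bar 1 tick 0 v(1, 2): A4/E5 P5 -> E4/B4 P5 similar
  -> R4 @ bar 1 tick 0 v(0, 2): C4/B4 M7 untreated
  -> R2 @ bar 2 tick 0 v(0, 1): C4/E4 M3 -> D4/A5 P5 similar
  -> R2 @ bar 2 tick 0 v(2, 3): B4/E5 P4 -> F5/F5 P1 similar
  -> R3 @ bar 2 tick 0 v(1, 2): A5 above F5
  -> R7 @ bar 2 tick 0 v(1,): E4->A5 leap 17st
  -> R7 @ bar 2 tick 0 v(2,): B4->F5 leap 6st
  -> R3 @ bar 2 tick 1 v(1, 2): A5 above F5
  -> R3 @ bar 2 tick 2 v(1, 2): A5 above F5
  -> R3 @ bar 2 tick 3 v(1, 2): A5 above F5
  -> R2 @ bar 3 tick 0 v(0, 3): D4/F5 m3 -> C4/G4 P5 similar
  -> R2 @ bar 3 tick 0 v(1, 3): A5/F5 M3 -> D5/G4 P5 similar
  -> R3 @ bar 3 tick 0 v(2, 3): E5 above G4
  -> R4 @ bar 3 tick 0 v(0, 1): C4/D5 M2 untreated
  -> R7 @ bar 3 tick 0 v(3,): F5->G4 leap 10st
  -> R3 @ bar 3 tick 1 v(2, 3): E5 above G4
  -> R3 @ bar 3 tick 2 v(2, 3): E5 above G4
  -> R3 @ bar 3 tick 3 v(2, 3): E5 above G4
  -> R2 @ bar 4 tick 0 v(1, 2): D5/E5 M2 -> G4/D5 P5 similar
  -> R3 @ bar 4 tick 0 v(2, 3): D5 above B4
  -> R8 @ bar 4 tick 0 v(0, 3): penult P8 not 3rd/6th
  -> R3 @ bar 4 tick 1 v(2, 3): D5 above B4
  -> R3 @ bar 4 tick 2 v(2, 3): D5 above B4
  -> R3 @ bar 4 tick 3 v(2, 3): D5 above B4
  -> R1 @ bar 5 tick 0 v(1, 2): G4/D5 P5 -> A4/E5 P5 similar
  -> R3 @ bar 5 tick 0 v(2, 3): E5 above C5
  -> R3 @ bar 5 tick 1 v(2, 3): E5 above C5
  -> R3 @ bar 5 tick 2 v(2, 3): E5 above C5
  -> R3 @ bar 5 tick 3 v(2, 3): E5 above C5
  -> R6 @ bar 5 tick 3 v(0, 3): closes on m3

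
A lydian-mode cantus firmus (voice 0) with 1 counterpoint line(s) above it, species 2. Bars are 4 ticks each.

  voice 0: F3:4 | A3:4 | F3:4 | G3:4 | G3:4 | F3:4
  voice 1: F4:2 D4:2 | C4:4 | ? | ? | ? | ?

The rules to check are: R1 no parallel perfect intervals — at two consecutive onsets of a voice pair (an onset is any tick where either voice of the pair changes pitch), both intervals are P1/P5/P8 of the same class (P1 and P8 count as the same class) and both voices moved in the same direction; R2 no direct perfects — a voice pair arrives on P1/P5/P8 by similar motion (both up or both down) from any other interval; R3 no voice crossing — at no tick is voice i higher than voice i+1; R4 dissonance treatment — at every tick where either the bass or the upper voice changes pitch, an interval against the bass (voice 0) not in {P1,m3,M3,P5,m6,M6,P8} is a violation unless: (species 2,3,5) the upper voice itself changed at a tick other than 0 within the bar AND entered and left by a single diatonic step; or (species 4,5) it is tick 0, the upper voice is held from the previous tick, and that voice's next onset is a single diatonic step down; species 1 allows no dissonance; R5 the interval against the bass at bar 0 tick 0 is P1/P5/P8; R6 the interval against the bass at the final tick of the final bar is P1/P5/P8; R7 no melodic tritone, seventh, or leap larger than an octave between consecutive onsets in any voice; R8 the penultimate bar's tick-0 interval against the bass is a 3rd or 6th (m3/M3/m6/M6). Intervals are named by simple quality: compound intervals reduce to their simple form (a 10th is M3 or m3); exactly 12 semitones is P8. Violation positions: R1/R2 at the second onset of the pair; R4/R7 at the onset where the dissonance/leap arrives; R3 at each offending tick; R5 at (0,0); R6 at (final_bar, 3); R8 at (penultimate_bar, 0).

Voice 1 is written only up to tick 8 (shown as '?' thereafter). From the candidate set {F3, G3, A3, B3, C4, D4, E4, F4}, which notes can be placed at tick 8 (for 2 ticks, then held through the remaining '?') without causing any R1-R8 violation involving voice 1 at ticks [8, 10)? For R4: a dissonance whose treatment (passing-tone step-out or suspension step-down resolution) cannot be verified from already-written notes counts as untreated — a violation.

F3: violates R2
G3: violates R4
A3: legal
B3: violates R4
C4: legal
D4: legal
E4: violates R4
F4: legal

{A3, C4, D4, F4}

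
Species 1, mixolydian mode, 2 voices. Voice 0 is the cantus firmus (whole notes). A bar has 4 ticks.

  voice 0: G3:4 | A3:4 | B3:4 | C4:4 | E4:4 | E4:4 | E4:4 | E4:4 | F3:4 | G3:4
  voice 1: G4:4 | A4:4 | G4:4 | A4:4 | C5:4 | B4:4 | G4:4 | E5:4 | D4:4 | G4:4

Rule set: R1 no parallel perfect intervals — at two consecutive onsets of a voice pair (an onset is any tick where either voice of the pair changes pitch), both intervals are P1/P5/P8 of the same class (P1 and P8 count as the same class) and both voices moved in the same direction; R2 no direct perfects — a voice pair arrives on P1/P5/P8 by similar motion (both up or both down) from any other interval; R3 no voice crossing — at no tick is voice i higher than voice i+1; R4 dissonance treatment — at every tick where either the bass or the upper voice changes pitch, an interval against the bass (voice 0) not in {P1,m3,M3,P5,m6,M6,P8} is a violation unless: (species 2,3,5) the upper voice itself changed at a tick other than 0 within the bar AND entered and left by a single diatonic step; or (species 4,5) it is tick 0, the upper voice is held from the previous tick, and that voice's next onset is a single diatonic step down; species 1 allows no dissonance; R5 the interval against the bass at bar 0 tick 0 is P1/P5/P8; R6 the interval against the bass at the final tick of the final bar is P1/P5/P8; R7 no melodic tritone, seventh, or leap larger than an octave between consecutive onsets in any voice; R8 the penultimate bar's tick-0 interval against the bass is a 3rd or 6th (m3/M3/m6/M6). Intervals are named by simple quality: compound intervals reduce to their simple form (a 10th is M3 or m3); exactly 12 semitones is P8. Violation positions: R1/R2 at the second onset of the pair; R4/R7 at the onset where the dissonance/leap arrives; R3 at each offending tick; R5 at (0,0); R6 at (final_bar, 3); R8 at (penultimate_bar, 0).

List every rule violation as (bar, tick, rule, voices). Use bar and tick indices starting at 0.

bar 0: v0=G3 v1=G4 downbeat P8
bar 1: v0=A3 v1=A4 downbeat P8
bar 2: v0=B3 v1=G4 downbeat m6
bar 3: v0=C4 v1=A4 downbeat M6
bar 4: v0=E4 v1=C5 downbeat m6
bar 5: v0=E4 v1=B4 downbeat P5
bar 6: v0=E4 v1=G4 downbeat m3
bar 7: v0=E4 v1=E5 downbeat P8
bar 8: v0=F3 v1=D4 downbeat M6
bar 9: v0=G3 v1=G4 downbeat P8
  -> R1 @ bar 1 tick 0 v(0, 1): G3/G4 P8 -> A3/A4 P8 similar
  -> R7 @ bar 8 tick 0 v(0,): E4->F3 leap 11st
  -> R7 @ bar 8 tick 0 v(1,): E5->D4 leap 14st
  -> R2 @ bar 9 tick 0 v(0, 1): F3/D4 M6 -> G3/G4 P8 similar

(1, 0, R1, (0, 1))
(8, 0, R7, (0,))
(8, 0, R7, (1,))
(9, 0, R2, (0, 1))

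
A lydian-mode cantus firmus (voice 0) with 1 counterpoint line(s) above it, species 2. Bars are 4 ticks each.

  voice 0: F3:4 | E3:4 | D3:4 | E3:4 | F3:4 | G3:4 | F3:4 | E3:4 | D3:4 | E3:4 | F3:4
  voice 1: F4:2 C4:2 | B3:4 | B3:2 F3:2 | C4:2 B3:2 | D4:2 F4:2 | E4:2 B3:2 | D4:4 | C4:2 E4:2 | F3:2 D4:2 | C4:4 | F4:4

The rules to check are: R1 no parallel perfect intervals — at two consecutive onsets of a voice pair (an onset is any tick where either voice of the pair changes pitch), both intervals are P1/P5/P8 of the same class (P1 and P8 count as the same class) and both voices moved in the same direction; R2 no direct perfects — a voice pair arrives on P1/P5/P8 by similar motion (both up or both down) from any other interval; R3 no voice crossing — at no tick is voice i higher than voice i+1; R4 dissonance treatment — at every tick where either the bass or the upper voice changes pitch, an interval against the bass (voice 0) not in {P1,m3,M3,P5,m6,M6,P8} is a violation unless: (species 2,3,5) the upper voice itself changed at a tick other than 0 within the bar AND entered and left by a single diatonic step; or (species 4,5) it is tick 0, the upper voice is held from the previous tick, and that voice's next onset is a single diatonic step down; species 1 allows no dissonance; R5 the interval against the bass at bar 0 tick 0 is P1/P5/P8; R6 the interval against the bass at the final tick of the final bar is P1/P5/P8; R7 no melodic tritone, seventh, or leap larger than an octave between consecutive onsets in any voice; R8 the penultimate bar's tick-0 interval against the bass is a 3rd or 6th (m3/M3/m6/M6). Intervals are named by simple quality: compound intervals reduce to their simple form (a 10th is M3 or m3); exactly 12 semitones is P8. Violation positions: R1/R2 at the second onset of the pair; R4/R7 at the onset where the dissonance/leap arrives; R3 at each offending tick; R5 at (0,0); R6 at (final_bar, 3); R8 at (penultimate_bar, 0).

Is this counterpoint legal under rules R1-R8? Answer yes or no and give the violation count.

bar 0: v0=F3 v1=F4 (P8)
bar 1: v0=E3 v1=B3 (P5)
bar 2: v0=D3 v1=B3 (M6)
bar 3: v0=E3 v1=C4 (m6)
bar 4: v0=F3 v1=D4 (M6)
bar 5: v0=G3 v1=E4 (M6)
bar 6: v0=F3 v1=D4 (M6)
bar 7: v0=E3 v1=C4 (m6)
bar 8: v0=D3 v1=F3 (m3)
bar 9: v0=E3 v1=C4 (m6)
bar 10: v0=F3 v1=F4 (P8)
  R1 @ bar1.0: F3/C4 P5 -> E3/B3 P5 similar
  R7 @ bar2.2: B3->F3 leap 6st
  R7 @ bar8.0: E4->F3 leap 11st
  R2 @ bar10.0: E3/C4 m6 -> F3/F4 P8 similar

No (4 violations)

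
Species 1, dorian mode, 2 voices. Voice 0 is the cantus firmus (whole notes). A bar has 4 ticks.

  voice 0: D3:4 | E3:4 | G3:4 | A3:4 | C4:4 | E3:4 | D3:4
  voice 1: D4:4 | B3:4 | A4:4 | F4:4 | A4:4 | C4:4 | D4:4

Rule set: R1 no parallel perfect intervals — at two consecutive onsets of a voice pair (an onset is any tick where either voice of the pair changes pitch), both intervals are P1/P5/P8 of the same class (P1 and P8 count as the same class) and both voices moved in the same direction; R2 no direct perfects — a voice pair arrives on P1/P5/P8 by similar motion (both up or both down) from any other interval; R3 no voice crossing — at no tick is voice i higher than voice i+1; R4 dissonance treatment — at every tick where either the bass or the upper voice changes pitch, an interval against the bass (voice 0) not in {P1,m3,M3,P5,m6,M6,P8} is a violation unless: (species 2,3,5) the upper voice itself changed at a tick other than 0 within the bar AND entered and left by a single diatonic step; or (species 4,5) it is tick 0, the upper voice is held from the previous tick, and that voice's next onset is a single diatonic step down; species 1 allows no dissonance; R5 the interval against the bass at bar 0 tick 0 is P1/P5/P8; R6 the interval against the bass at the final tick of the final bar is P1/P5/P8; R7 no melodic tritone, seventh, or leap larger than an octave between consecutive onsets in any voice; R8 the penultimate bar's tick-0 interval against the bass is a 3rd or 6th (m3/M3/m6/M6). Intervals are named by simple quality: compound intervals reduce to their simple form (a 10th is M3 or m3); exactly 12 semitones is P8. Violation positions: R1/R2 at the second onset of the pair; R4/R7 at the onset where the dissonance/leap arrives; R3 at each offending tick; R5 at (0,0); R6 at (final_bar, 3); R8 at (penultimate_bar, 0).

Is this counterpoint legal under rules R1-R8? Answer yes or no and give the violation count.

No (2 violations)

bar 0: v0=D3 v1=D4 (P8)
bar 1: v0=E3 v1=B3 (P5)
bar 2: v0=G3 v1=A4 (M2)
bar 3: v0=A3 v1=F4 (m6)
bar 4: v0=C4 v1=A4 (M6)
bar 5: v0=E3 v1=C4 (m6)
bar 6: v0=D3 v1=D4 (P8)
  R4 @ bar2.0: G3/A4 M2 untreated
  R7 @ bar2.0: B3->A4 leap 10st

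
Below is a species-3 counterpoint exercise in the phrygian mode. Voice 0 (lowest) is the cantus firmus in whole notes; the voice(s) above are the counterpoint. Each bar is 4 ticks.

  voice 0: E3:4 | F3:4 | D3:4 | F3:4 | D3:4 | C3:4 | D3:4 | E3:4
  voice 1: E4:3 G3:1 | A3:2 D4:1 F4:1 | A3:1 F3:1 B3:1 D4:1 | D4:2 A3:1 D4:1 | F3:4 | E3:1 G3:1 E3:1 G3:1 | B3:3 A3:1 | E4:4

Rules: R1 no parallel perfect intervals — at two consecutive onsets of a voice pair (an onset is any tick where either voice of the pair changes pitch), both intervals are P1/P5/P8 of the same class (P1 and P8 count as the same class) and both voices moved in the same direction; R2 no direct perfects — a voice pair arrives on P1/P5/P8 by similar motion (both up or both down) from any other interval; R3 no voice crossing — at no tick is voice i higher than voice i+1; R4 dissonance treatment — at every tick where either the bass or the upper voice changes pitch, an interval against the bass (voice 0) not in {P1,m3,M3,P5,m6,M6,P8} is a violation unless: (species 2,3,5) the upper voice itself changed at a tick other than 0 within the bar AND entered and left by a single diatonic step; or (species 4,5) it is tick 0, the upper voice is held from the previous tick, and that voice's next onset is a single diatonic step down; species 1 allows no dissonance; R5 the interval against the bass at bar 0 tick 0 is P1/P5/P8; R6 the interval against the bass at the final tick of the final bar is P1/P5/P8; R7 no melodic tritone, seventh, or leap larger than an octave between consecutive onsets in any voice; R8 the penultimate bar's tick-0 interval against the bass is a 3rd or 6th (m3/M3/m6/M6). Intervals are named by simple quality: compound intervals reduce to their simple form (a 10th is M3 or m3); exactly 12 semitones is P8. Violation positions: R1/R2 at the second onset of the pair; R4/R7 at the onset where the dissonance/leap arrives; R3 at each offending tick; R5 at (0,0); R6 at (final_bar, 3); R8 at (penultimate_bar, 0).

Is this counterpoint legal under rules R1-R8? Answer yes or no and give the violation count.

No (3 violations)

bar 0: v0=E3 v1=E4 (P8)
bar 1: v0=F3 v1=A3 (M3)
bar 2: v0=D3 v1=A3 (P5)
bar 3: v0=F3 v1=D4 (M6)
bar 4: v0=D3 v1=F3 (m3)
bar 5: v0=C3 v1=E3 (M3)
bar 6: v0=D3 v1=B3 (M6)
bar 7: v0=E3 v1=E4 (P8)
  R2 @ bar2.0: F3/F4 P8 -> D3/A3 P5 similar
  R7 @ bar2.2: F3->B3 leap 6st
  R2 @ bar7.0: D3/A3 P5 -> E3/E4 P8 similar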